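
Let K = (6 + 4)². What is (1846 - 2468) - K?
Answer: -722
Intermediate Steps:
K = 100 (K = 10² = 100)
(1846 - 2468) - K = (1846 - 2468) - 1*100 = -622 - 100 = -722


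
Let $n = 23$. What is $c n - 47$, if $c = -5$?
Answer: $-162$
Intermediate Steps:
$c n - 47 = \left(-5\right) 23 - 47 = -115 - 47 = -162$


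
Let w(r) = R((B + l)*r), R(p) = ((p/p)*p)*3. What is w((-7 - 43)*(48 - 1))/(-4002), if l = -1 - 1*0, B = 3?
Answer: 2350/667 ≈ 3.5232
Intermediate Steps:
l = -1 (l = -1 + 0 = -1)
R(p) = 3*p (R(p) = (1*p)*3 = p*3 = 3*p)
w(r) = 6*r (w(r) = 3*((3 - 1)*r) = 3*(2*r) = 6*r)
w((-7 - 43)*(48 - 1))/(-4002) = (6*((-7 - 43)*(48 - 1)))/(-4002) = (6*(-50*47))*(-1/4002) = (6*(-2350))*(-1/4002) = -14100*(-1/4002) = 2350/667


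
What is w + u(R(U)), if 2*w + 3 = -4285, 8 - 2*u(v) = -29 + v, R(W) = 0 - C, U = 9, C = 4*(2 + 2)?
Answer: -4235/2 ≈ -2117.5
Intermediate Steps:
C = 16 (C = 4*4 = 16)
R(W) = -16 (R(W) = 0 - 1*16 = 0 - 16 = -16)
u(v) = 37/2 - v/2 (u(v) = 4 - (-29 + v)/2 = 4 + (29/2 - v/2) = 37/2 - v/2)
w = -2144 (w = -3/2 + (½)*(-4285) = -3/2 - 4285/2 = -2144)
w + u(R(U)) = -2144 + (37/2 - ½*(-16)) = -2144 + (37/2 + 8) = -2144 + 53/2 = -4235/2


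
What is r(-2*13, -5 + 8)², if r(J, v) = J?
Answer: 676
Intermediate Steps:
r(-2*13, -5 + 8)² = (-2*13)² = (-26)² = 676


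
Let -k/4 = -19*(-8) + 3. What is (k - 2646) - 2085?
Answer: -5351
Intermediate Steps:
k = -620 (k = -4*(-19*(-8) + 3) = -4*(152 + 3) = -4*155 = -620)
(k - 2646) - 2085 = (-620 - 2646) - 2085 = -3266 - 2085 = -5351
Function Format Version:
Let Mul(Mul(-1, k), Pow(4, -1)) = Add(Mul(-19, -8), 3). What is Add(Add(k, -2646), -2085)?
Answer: -5351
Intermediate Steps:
k = -620 (k = Mul(-4, Add(Mul(-19, -8), 3)) = Mul(-4, Add(152, 3)) = Mul(-4, 155) = -620)
Add(Add(k, -2646), -2085) = Add(Add(-620, -2646), -2085) = Add(-3266, -2085) = -5351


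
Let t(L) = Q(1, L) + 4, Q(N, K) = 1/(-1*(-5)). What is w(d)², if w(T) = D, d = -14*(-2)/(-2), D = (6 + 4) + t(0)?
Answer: 5041/25 ≈ 201.64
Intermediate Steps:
Q(N, K) = ⅕ (Q(N, K) = 1/5 = ⅕)
t(L) = 21/5 (t(L) = ⅕ + 4 = 21/5)
D = 71/5 (D = (6 + 4) + 21/5 = 10 + 21/5 = 71/5 ≈ 14.200)
d = -14 (d = 28*(-½) = -14)
w(T) = 71/5
w(d)² = (71/5)² = 5041/25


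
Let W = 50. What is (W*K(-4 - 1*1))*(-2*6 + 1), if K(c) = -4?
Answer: 2200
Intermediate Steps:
(W*K(-4 - 1*1))*(-2*6 + 1) = (50*(-4))*(-2*6 + 1) = -200*(-12 + 1) = -200*(-11) = 2200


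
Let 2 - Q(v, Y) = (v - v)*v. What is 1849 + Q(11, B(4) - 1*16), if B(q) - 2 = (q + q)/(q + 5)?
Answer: 1851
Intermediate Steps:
B(q) = 2 + 2*q/(5 + q) (B(q) = 2 + (q + q)/(q + 5) = 2 + (2*q)/(5 + q) = 2 + 2*q/(5 + q))
Q(v, Y) = 2 (Q(v, Y) = 2 - (v - v)*v = 2 - 0*v = 2 - 1*0 = 2 + 0 = 2)
1849 + Q(11, B(4) - 1*16) = 1849 + 2 = 1851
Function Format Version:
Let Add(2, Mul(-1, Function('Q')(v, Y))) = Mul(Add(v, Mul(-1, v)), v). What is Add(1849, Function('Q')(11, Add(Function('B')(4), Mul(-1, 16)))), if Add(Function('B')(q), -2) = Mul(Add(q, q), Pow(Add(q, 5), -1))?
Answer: 1851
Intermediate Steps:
Function('B')(q) = Add(2, Mul(2, q, Pow(Add(5, q), -1))) (Function('B')(q) = Add(2, Mul(Add(q, q), Pow(Add(q, 5), -1))) = Add(2, Mul(Mul(2, q), Pow(Add(5, q), -1))) = Add(2, Mul(2, q, Pow(Add(5, q), -1))))
Function('Q')(v, Y) = 2 (Function('Q')(v, Y) = Add(2, Mul(-1, Mul(Add(v, Mul(-1, v)), v))) = Add(2, Mul(-1, Mul(0, v))) = Add(2, Mul(-1, 0)) = Add(2, 0) = 2)
Add(1849, Function('Q')(11, Add(Function('B')(4), Mul(-1, 16)))) = Add(1849, 2) = 1851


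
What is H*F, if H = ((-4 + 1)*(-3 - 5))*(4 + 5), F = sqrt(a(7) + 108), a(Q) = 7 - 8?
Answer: 216*sqrt(107) ≈ 2234.3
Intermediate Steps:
a(Q) = -1
F = sqrt(107) (F = sqrt(-1 + 108) = sqrt(107) ≈ 10.344)
H = 216 (H = -3*(-8)*9 = 24*9 = 216)
H*F = 216*sqrt(107)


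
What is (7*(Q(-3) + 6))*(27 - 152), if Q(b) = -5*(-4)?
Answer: -22750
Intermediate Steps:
Q(b) = 20
(7*(Q(-3) + 6))*(27 - 152) = (7*(20 + 6))*(27 - 152) = (7*26)*(-125) = 182*(-125) = -22750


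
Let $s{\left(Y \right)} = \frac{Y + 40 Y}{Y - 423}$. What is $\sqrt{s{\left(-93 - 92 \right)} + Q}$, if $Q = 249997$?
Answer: $\frac{3 \sqrt{641802102}}{152} \approx 500.01$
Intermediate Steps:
$s{\left(Y \right)} = \frac{41 Y}{-423 + Y}$
$\sqrt{s{\left(-93 - 92 \right)} + Q} = \sqrt{\frac{41 \left(-93 - 92\right)}{-423 - 185} + 249997} = \sqrt{41 \left(-185\right) \frac{1}{-423 - 185} + 249997} = \sqrt{41 \left(-185\right) \frac{1}{-608} + 249997} = \sqrt{41 \left(-185\right) \left(- \frac{1}{608}\right) + 249997} = \sqrt{\frac{7585}{608} + 249997} = \sqrt{\frac{152005761}{608}} = \frac{3 \sqrt{641802102}}{152}$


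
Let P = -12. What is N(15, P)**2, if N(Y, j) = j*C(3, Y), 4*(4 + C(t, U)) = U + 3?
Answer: 36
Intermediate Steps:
C(t, U) = -13/4 + U/4 (C(t, U) = -4 + (U + 3)/4 = -4 + (3 + U)/4 = -4 + (3/4 + U/4) = -13/4 + U/4)
N(Y, j) = j*(-13/4 + Y/4)
N(15, P)**2 = ((1/4)*(-12)*(-13 + 15))**2 = ((1/4)*(-12)*2)**2 = (-6)**2 = 36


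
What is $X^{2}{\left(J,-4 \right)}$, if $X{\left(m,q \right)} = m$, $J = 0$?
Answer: $0$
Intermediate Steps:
$X^{2}{\left(J,-4 \right)} = 0^{2} = 0$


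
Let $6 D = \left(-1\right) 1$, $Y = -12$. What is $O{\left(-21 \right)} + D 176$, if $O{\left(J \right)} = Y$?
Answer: $- \frac{124}{3} \approx -41.333$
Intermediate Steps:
$O{\left(J \right)} = -12$
$D = - \frac{1}{6}$ ($D = \frac{\left(-1\right) 1}{6} = \frac{1}{6} \left(-1\right) = - \frac{1}{6} \approx -0.16667$)
$O{\left(-21 \right)} + D 176 = -12 - \frac{88}{3} = - \frac{124}{3}$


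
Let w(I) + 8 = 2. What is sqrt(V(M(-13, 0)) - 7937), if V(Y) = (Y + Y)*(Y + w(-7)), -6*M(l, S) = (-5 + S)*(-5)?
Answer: I*sqrt(282682)/6 ≈ 88.613*I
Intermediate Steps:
w(I) = -6 (w(I) = -8 + 2 = -6)
M(l, S) = -25/6 + 5*S/6 (M(l, S) = -(-5 + S)*(-5)/6 = -(25 - 5*S)/6 = -25/6 + 5*S/6)
V(Y) = 2*Y*(-6 + Y) (V(Y) = (Y + Y)*(Y - 6) = (2*Y)*(-6 + Y) = 2*Y*(-6 + Y))
sqrt(V(M(-13, 0)) - 7937) = sqrt(2*(-25/6 + (5/6)*0)*(-6 + (-25/6 + (5/6)*0)) - 7937) = sqrt(2*(-25/6 + 0)*(-6 + (-25/6 + 0)) - 7937) = sqrt(2*(-25/6)*(-6 - 25/6) - 7937) = sqrt(2*(-25/6)*(-61/6) - 7937) = sqrt(1525/18 - 7937) = sqrt(-141341/18) = I*sqrt(282682)/6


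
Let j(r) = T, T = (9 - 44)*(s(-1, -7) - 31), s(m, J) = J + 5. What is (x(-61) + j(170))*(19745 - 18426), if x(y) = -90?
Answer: 1404735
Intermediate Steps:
s(m, J) = 5 + J
T = 1155 (T = (9 - 44)*((5 - 7) - 31) = -35*(-2 - 31) = -35*(-33) = 1155)
j(r) = 1155
(x(-61) + j(170))*(19745 - 18426) = (-90 + 1155)*(19745 - 18426) = 1065*1319 = 1404735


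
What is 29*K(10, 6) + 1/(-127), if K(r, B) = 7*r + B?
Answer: 279907/127 ≈ 2204.0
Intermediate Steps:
K(r, B) = B + 7*r
29*K(10, 6) + 1/(-127) = 29*(6 + 7*10) + 1/(-127) = 29*(6 + 70) - 1/127 = 29*76 - 1/127 = 2204 - 1/127 = 279907/127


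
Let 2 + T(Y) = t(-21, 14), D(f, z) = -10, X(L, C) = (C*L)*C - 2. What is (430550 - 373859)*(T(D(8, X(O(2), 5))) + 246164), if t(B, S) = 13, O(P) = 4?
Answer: 13955906925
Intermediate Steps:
X(L, C) = -2 + L*C² (X(L, C) = L*C² - 2 = -2 + L*C²)
T(Y) = 11 (T(Y) = -2 + 13 = 11)
(430550 - 373859)*(T(D(8, X(O(2), 5))) + 246164) = (430550 - 373859)*(11 + 246164) = 56691*246175 = 13955906925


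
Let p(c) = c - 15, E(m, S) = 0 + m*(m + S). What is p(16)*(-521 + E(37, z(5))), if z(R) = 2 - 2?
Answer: 848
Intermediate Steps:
z(R) = 0
E(m, S) = m*(S + m) (E(m, S) = 0 + m*(S + m) = m*(S + m))
p(c) = -15 + c
p(16)*(-521 + E(37, z(5))) = (-15 + 16)*(-521 + 37*(0 + 37)) = 1*(-521 + 37*37) = 1*(-521 + 1369) = 1*848 = 848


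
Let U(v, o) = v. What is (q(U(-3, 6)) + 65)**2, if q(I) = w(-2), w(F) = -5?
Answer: 3600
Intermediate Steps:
q(I) = -5
(q(U(-3, 6)) + 65)**2 = (-5 + 65)**2 = 60**2 = 3600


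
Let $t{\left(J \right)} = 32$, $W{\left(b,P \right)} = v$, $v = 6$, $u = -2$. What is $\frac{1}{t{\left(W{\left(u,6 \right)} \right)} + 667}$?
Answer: $\frac{1}{699} \approx 0.0014306$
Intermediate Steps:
$W{\left(b,P \right)} = 6$
$\frac{1}{t{\left(W{\left(u,6 \right)} \right)} + 667} = \frac{1}{32 + 667} = \frac{1}{699}$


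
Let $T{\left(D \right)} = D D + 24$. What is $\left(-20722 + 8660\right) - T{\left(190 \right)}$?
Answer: $-48186$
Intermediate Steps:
$T{\left(D \right)} = 24 + D^{2}$ ($T{\left(D \right)} = D^{2} + 24 = 24 + D^{2}$)
$\left(-20722 + 8660\right) - T{\left(190 \right)} = \left(-20722 + 8660\right) - \left(24 + 190^{2}\right) = -12062 - \left(24 + 36100\right) = -12062 - 36124 = -48186$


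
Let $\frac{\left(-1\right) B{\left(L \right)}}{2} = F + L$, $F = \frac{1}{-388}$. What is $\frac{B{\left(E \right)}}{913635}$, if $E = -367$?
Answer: $\frac{142397}{177245190} \approx 0.00080339$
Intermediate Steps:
$F = - \frac{1}{388} \approx -0.0025773$
$B{\left(L \right)} = \frac{1}{194} - 2 L$ ($B{\left(L \right)} = - 2 \left(- \frac{1}{388} + L\right) = \frac{1}{194} - 2 L$)
$\frac{B{\left(E \right)}}{913635} = \frac{\frac{1}{194} - -734}{913635} = \left(\frac{1}{194} + 734\right) \frac{1}{913635} = \frac{142397}{194} \cdot \frac{1}{913635} = \frac{142397}{177245190}$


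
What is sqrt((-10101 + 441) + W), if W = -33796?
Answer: 8*I*sqrt(679) ≈ 208.46*I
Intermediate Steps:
sqrt((-10101 + 441) + W) = sqrt((-10101 + 441) - 33796) = sqrt(-9660 - 33796) = sqrt(-43456) = 8*I*sqrt(679)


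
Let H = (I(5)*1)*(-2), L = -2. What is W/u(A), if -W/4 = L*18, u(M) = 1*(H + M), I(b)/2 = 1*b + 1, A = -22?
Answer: -72/23 ≈ -3.1304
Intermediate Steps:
I(b) = 2 + 2*b (I(b) = 2*(1*b + 1) = 2*(b + 1) = 2*(1 + b) = 2 + 2*b)
H = -24 (H = ((2 + 2*5)*1)*(-2) = ((2 + 10)*1)*(-2) = (12*1)*(-2) = 12*(-2) = -24)
u(M) = -24 + M (u(M) = 1*(-24 + M) = -24 + M)
W = 144 (W = -(-8)*18 = -4*(-36) = 144)
W/u(A) = 144/(-24 - 22) = 144/(-46) = 144*(-1/46) = -72/23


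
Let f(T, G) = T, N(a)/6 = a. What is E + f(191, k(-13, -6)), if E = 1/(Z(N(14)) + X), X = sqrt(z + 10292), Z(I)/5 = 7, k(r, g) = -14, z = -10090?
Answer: 195428/1023 - sqrt(202)/1023 ≈ 191.02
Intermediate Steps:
N(a) = 6*a
Z(I) = 35 (Z(I) = 5*7 = 35)
X = sqrt(202) (X = sqrt(-10090 + 10292) = sqrt(202) ≈ 14.213)
E = 1/(35 + sqrt(202)) ≈ 0.020320
E + f(191, k(-13, -6)) = (35/1023 - sqrt(202)/1023) + 191 = 195428/1023 - sqrt(202)/1023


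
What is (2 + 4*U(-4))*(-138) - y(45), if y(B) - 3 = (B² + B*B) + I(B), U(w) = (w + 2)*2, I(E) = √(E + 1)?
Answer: -2121 - √46 ≈ -2127.8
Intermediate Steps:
I(E) = √(1 + E)
U(w) = 4 + 2*w (U(w) = (2 + w)*2 = 4 + 2*w)
y(B) = 3 + √(1 + B) + 2*B² (y(B) = 3 + ((B² + B*B) + √(1 + B)) = 3 + ((B² + B²) + √(1 + B)) = 3 + (2*B² + √(1 + B)) = 3 + (√(1 + B) + 2*B²) = 3 + √(1 + B) + 2*B²)
(2 + 4*U(-4))*(-138) - y(45) = (2 + 4*(4 + 2*(-4)))*(-138) - (3 + √(1 + 45) + 2*45²) = (2 + 4*(4 - 8))*(-138) - (3 + √46 + 2*2025) = (2 + 4*(-4))*(-138) - (3 + √46 + 4050) = (2 - 16)*(-138) - (4053 + √46) = -14*(-138) + (-4053 - √46) = 1932 + (-4053 - √46) = -2121 - √46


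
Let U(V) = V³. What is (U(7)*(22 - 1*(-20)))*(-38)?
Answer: -547428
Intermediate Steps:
(U(7)*(22 - 1*(-20)))*(-38) = (7³*(22 - 1*(-20)))*(-38) = (343*(22 + 20))*(-38) = (343*42)*(-38) = 14406*(-38) = -547428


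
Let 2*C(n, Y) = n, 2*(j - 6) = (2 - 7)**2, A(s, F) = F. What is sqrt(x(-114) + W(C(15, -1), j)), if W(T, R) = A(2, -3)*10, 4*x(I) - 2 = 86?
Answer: 2*I*sqrt(2) ≈ 2.8284*I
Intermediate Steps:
x(I) = 22 (x(I) = 1/2 + (1/4)*86 = 1/2 + 43/2 = 22)
j = 37/2 (j = 6 + (2 - 7)**2/2 = 6 + (1/2)*(-5)**2 = 6 + (1/2)*25 = 6 + 25/2 = 37/2 ≈ 18.500)
C(n, Y) = n/2
W(T, R) = -30 (W(T, R) = -3*10 = -30)
sqrt(x(-114) + W(C(15, -1), j)) = sqrt(22 - 30) = sqrt(-8) = 2*I*sqrt(2)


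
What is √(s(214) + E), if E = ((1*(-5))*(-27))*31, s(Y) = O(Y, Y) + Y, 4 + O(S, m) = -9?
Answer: √4386 ≈ 66.227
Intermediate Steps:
O(S, m) = -13 (O(S, m) = -4 - 9 = -13)
s(Y) = -13 + Y
E = 4185 (E = -5*(-27)*31 = 135*31 = 4185)
√(s(214) + E) = √((-13 + 214) + 4185) = √(201 + 4185) = √4386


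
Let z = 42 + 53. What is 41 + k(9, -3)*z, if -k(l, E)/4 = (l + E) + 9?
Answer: -5659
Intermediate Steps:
k(l, E) = -36 - 4*E - 4*l (k(l, E) = -4*((l + E) + 9) = -4*((E + l) + 9) = -4*(9 + E + l) = -36 - 4*E - 4*l)
z = 95
41 + k(9, -3)*z = 41 + (-36 - 4*(-3) - 4*9)*95 = 41 + (-36 + 12 - 36)*95 = 41 - 60*95 = 41 - 5700 = -5659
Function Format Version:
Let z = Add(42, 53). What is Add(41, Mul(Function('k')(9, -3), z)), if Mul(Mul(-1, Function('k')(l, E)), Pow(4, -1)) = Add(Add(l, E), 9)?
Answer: -5659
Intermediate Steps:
Function('k')(l, E) = Add(-36, Mul(-4, E), Mul(-4, l)) (Function('k')(l, E) = Mul(-4, Add(Add(l, E), 9)) = Mul(-4, Add(Add(E, l), 9)) = Mul(-4, Add(9, E, l)) = Add(-36, Mul(-4, E), Mul(-4, l)))
z = 95
Add(41, Mul(Function('k')(9, -3), z)) = Add(41, Mul(Add(-36, Mul(-4, -3), Mul(-4, 9)), 95)) = Add(41, Mul(Add(-36, 12, -36), 95)) = Add(41, Mul(-60, 95)) = Add(41, -5700) = -5659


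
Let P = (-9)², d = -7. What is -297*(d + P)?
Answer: -21978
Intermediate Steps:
P = 81
-297*(d + P) = -297*(-7 + 81) = -297*74 = -21978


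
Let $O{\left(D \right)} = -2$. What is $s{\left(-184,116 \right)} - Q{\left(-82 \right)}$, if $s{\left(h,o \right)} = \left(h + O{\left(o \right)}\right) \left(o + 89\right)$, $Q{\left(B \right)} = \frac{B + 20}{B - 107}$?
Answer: $- \frac{7206632}{189} \approx -38130.0$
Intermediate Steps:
$Q{\left(B \right)} = \frac{20 + B}{-107 + B}$
$s{\left(h,o \right)} = \left(-2 + h\right) \left(89 + o\right)$ ($s{\left(h,o \right)} = \left(h - 2\right) \left(o + 89\right) = \left(-2 + h\right) \left(89 + o\right)$)
$s{\left(-184,116 \right)} - Q{\left(-82 \right)} = \left(-178 - 232 + 89 \left(-184\right) - 21344\right) - \frac{20 - 82}{-107 - 82} = \left(-178 - 232 - 16376 - 21344\right) - \frac{1}{-189} \left(-62\right) = -38130 - \left(- \frac{1}{189}\right) \left(-62\right) = -38130 - \frac{62}{189} = - \frac{7206632}{189}$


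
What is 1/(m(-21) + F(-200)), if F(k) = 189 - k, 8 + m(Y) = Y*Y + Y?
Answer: 1/801 ≈ 0.0012484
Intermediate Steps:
m(Y) = -8 + Y + Y² (m(Y) = -8 + (Y*Y + Y) = -8 + (Y² + Y) = -8 + (Y + Y²) = -8 + Y + Y²)
1/(m(-21) + F(-200)) = 1/((-8 - 21 + (-21)²) + (189 - 1*(-200))) = 1/((-8 - 21 + 441) + (189 + 200)) = 1/(412 + 389) = 1/801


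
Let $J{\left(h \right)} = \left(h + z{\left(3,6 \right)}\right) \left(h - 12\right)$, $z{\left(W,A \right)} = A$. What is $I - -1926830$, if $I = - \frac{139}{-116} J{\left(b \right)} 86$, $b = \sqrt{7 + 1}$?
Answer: $\frac{55686806}{29} - \frac{35862 \sqrt{2}}{29} \approx 1.9185 \cdot 10^{6}$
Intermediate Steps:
$b = 2 \sqrt{2}$ ($b = \sqrt{8} = 2 \sqrt{2} \approx 2.8284$)
$J{\left(h \right)} = \left(-12 + h\right) \left(6 + h\right)$ ($J{\left(h \right)} = \left(h + 6\right) \left(h - 12\right) = \left(6 + h\right) \left(-12 + h\right) = \left(-12 + h\right) \left(6 + h\right)$)
$I = - \frac{191264}{29} - \frac{35862 \sqrt{2}}{29}$ ($I = - \frac{139}{-116} \left(-72 + \left(2 \sqrt{2}\right)^{2} - 6 \cdot 2 \sqrt{2}\right) 86 = \left(-139\right) \left(- \frac{1}{116}\right) \left(-72 + 8 - 12 \sqrt{2}\right) 86 = \frac{139 \left(-64 - 12 \sqrt{2}\right)}{116} \cdot 86 = \left(- \frac{2224}{29} - \frac{417 \sqrt{2}}{29}\right) 86 = - \frac{191264}{29} - \frac{35862 \sqrt{2}}{29} \approx -8344.2$)
$I - -1926830 = \left(- \frac{191264}{29} - \frac{35862 \sqrt{2}}{29}\right) - -1926830 = \left(- \frac{191264}{29} - \frac{35862 \sqrt{2}}{29}\right) + 1926830 = \frac{55686806}{29} - \frac{35862 \sqrt{2}}{29}$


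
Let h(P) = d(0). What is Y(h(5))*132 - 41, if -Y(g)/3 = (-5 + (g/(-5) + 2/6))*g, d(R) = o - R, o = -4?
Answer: -30829/5 ≈ -6165.8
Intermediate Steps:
d(R) = -4 - R
h(P) = -4 (h(P) = -4 - 1*0 = -4 + 0 = -4)
Y(g) = -3*g*(-14/3 - g/5) (Y(g) = -3*(-5 + (g/(-5) + 2/6))*g = -3*(-5 + (g*(-⅕) + 2*(⅙)))*g = -3*(-5 + (-g/5 + ⅓))*g = -3*(-5 + (⅓ - g/5))*g = -3*(-14/3 - g/5)*g = -3*g*(-14/3 - g/5))
Y(h(5))*132 - 41 = ((⅕)*(-4)*(70 + 3*(-4)))*132 - 41 = ((⅕)*(-4)*(70 - 12))*132 - 41 = ((⅕)*(-4)*58)*132 - 41 = -232/5*132 - 41 = -30624/5 - 41 = -30829/5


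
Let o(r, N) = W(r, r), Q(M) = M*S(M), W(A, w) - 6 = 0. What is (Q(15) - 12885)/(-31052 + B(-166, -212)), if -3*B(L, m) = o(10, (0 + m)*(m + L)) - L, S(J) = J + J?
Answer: 37305/93328 ≈ 0.39972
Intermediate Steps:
S(J) = 2*J
W(A, w) = 6 (W(A, w) = 6 + 0 = 6)
Q(M) = 2*M² (Q(M) = M*(2*M) = 2*M²)
o(r, N) = 6
B(L, m) = -2 + L/3 (B(L, m) = -(6 - L)/3 = -2 + L/3)
(Q(15) - 12885)/(-31052 + B(-166, -212)) = (2*15² - 12885)/(-31052 + (-2 + (⅓)*(-166))) = (2*225 - 12885)/(-31052 + (-2 - 166/3)) = (450 - 12885)/(-31052 - 172/3) = -12435/(-93328/3) = -12435*(-3/93328) = 37305/93328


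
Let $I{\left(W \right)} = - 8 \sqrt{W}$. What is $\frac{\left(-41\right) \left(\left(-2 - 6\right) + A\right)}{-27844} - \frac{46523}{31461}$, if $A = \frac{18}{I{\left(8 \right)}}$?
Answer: $- \frac{326426405}{219000021} - \frac{369 \sqrt{2}}{445504} \approx -1.4917$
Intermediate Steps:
$A = - \frac{9 \sqrt{2}}{16}$ ($A = \frac{18}{\left(-8\right) \sqrt{8}} = \frac{18}{\left(-8\right) 2 \sqrt{2}} = \frac{18}{\left(-16\right) \sqrt{2}} = 18 \left(- \frac{\sqrt{2}}{32}\right) = - \frac{9 \sqrt{2}}{16} \approx -0.7955$)
$\frac{\left(-41\right) \left(\left(-2 - 6\right) + A\right)}{-27844} - \frac{46523}{31461} = \frac{\left(-41\right) \left(\left(-2 - 6\right) - \frac{9 \sqrt{2}}{16}\right)}{-27844} - \frac{46523}{31461} = - 41 \left(\left(-2 - 6\right) - \frac{9 \sqrt{2}}{16}\right) \left(- \frac{1}{27844}\right) - \frac{46523}{31461} = - 41 \left(-8 - \frac{9 \sqrt{2}}{16}\right) \left(- \frac{1}{27844}\right) - \frac{46523}{31461} = \left(328 + \frac{369 \sqrt{2}}{16}\right) \left(- \frac{1}{27844}\right) - \frac{46523}{31461} = \left(- \frac{82}{6961} - \frac{369 \sqrt{2}}{445504}\right) - \frac{46523}{31461} = - \frac{326426405}{219000021} - \frac{369 \sqrt{2}}{445504}$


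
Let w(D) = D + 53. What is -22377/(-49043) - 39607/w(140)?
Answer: -1938127340/9465299 ≈ -204.76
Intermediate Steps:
w(D) = 53 + D
-22377/(-49043) - 39607/w(140) = -22377/(-49043) - 39607/(53 + 140) = -22377*(-1/49043) - 39607/193 = 22377/49043 - 39607*1/193 = 22377/49043 - 39607/193 = -1938127340/9465299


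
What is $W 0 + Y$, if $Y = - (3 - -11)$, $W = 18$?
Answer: $-14$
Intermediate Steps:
$Y = -14$ ($Y = - (3 + 11) = \left(-1\right) 14 = -14$)
$W 0 + Y = 18 \cdot 0 - 14 = 0 - 14 = -14$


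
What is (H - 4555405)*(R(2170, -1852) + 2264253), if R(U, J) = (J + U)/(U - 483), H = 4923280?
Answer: 1405207133080875/1687 ≈ 8.3296e+11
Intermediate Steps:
R(U, J) = (J + U)/(-483 + U)
(H - 4555405)*(R(2170, -1852) + 2264253) = (4923280 - 4555405)*((-1852 + 2170)/(-483 + 2170) + 2264253) = 367875*(318/1687 + 2264253) = 367875*(3819795129/1687) = 1405207133080875/1687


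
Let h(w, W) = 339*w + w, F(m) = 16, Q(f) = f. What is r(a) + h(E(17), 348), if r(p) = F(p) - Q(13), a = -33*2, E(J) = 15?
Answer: 5103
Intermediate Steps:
h(w, W) = 340*w
a = -66
r(p) = 3 (r(p) = 16 - 1*13 = 16 - 13 = 3)
r(a) + h(E(17), 348) = 3 + 340*15 = 3 + 5100 = 5103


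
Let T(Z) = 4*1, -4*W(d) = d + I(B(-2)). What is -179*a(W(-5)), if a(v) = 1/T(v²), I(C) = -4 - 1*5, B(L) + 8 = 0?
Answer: -179/4 ≈ -44.750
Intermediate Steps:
B(L) = -8 (B(L) = -8 + 0 = -8)
I(C) = -9 (I(C) = -4 - 5 = -9)
W(d) = 9/4 - d/4 (W(d) = -(d - 9)/4 = -(-9 + d)/4 = 9/4 - d/4)
T(Z) = 4
a(v) = ¼ (a(v) = 1/4 = ¼)
-179*a(W(-5)) = -179*¼ = -179/4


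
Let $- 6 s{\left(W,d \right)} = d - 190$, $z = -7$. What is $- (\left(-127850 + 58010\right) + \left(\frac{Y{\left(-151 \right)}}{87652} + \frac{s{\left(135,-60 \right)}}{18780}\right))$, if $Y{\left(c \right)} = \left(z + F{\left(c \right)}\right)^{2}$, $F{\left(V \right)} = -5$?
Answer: $\frac{17244590417087}{246915684} \approx 69840.0$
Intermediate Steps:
$s{\left(W,d \right)} = \frac{95}{3} - \frac{d}{6}$ ($s{\left(W,d \right)} = - \frac{d - 190}{6} = - \frac{-190 + d}{6} = \frac{95}{3} - \frac{d}{6}$)
$Y{\left(c \right)} = 144$ ($Y{\left(c \right)} = \left(-7 - 5\right)^{2} = \left(-12\right)^{2} = 144$)
$- (\left(-127850 + 58010\right) + \left(\frac{Y{\left(-151 \right)}}{87652} + \frac{s{\left(135,-60 \right)}}{18780}\right)) = - (\left(-127850 + 58010\right) + \left(\frac{144}{87652} + \frac{\frac{95}{3} - -10}{18780}\right)) = - (-69840 + \left(144 \cdot \frac{1}{87652} + \left(\frac{95}{3} + 10\right) \frac{1}{18780}\right)) = - (-69840 + \left(\frac{36}{21913} + \frac{125}{3} \cdot \frac{1}{18780}\right)) = - (-69840 + \left(\frac{36}{21913} + \frac{25}{11268}\right)) = - (-69840 + \frac{953473}{246915684}) = \left(-1\right) \left(- \frac{17244590417087}{246915684}\right) = \frac{17244590417087}{246915684}$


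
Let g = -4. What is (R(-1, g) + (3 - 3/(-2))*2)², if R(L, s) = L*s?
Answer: 169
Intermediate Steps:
(R(-1, g) + (3 - 3/(-2))*2)² = (-1*(-4) + (3 - 3/(-2))*2)² = (4 + (3 - 3*(-½))*2)² = (4 + (3 + 3/2)*2)² = (4 + (9/2)*2)² = (4 + 9)² = 13² = 169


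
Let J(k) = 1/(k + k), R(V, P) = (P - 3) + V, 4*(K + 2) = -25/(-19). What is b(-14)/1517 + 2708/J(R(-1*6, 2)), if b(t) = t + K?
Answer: -4370951495/115292 ≈ -37912.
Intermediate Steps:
K = -127/76 (K = -2 + (-25/(-19))/4 = -2 + (-25*(-1/19))/4 = -2 + (¼)*(25/19) = -2 + 25/76 = -127/76 ≈ -1.6711)
R(V, P) = -3 + P + V (R(V, P) = (-3 + P) + V = -3 + P + V)
J(k) = 1/(2*k)
b(t) = -127/76 + t (b(t) = t - 127/76 = -127/76 + t)
b(-14)/1517 + 2708/J(R(-1*6, 2)) = (-127/76 - 14)/1517 + 2708/((1/(2*(-3 + 2 - 1*6)))) = -1191/76*1/1517 + 2708/((1/(2*(-3 + 2 - 6)))) = -1191/115292 + 2708/(((½)/(-7))) = -1191/115292 + 2708/(((½)*(-⅐))) = -1191/115292 + 2708/(-1/14) = -1191/115292 + 2708*(-14) = -1191/115292 - 37912 = -4370951495/115292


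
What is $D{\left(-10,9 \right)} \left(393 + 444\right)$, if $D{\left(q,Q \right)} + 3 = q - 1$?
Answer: $-11718$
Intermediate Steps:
$D{\left(q,Q \right)} = -4 + q$ ($D{\left(q,Q \right)} = -3 + \left(q - 1\right) = -3 + \left(-1 + q\right) = -4 + q$)
$D{\left(-10,9 \right)} \left(393 + 444\right) = \left(-4 - 10\right) \left(393 + 444\right) = \left(-14\right) 837 = -11718$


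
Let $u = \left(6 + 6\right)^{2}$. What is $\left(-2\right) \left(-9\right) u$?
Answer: $2592$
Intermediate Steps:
$u = 144$ ($u = 12^{2} = 144$)
$\left(-2\right) \left(-9\right) u = \left(-2\right) \left(-9\right) 144 = 18 \cdot 144 = 2592$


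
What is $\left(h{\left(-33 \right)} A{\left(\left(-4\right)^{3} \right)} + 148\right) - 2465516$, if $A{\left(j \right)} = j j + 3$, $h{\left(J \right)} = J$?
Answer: $-2600635$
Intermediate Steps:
$A{\left(j \right)} = 3 + j^{2}$ ($A{\left(j \right)} = j^{2} + 3 = 3 + j^{2}$)
$\left(h{\left(-33 \right)} A{\left(\left(-4\right)^{3} \right)} + 148\right) - 2465516 = \left(- 33 \left(3 + \left(\left(-4\right)^{3}\right)^{2}\right) + 148\right) - 2465516 = \left(- 33 \left(3 + \left(-64\right)^{2}\right) + 148\right) - 2465516 = \left(- 33 \left(3 + 4096\right) + 148\right) - 2465516 = \left(\left(-33\right) 4099 + 148\right) - 2465516 = \left(-135267 + 148\right) - 2465516 = -135119 - 2465516 = -2600635$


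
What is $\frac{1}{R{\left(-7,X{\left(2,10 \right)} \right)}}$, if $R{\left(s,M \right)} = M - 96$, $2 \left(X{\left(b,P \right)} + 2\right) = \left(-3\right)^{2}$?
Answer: $- \frac{2}{187} \approx -0.010695$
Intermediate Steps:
$X{\left(b,P \right)} = \frac{5}{2}$ ($X{\left(b,P \right)} = -2 + \frac{\left(-3\right)^{2}}{2} = -2 + \frac{1}{2} \cdot 9 = -2 + \frac{9}{2} = \frac{5}{2}$)
$R{\left(s,M \right)} = -96 + M$ ($R{\left(s,M \right)} = M - 96 = -96 + M$)
$\frac{1}{R{\left(-7,X{\left(2,10 \right)} \right)}} = \frac{1}{-96 + \frac{5}{2}} = \frac{1}{- \frac{187}{2}} = - \frac{2}{187}$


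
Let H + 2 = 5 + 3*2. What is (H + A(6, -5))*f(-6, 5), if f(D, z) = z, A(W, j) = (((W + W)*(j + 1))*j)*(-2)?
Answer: -2355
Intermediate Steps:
A(W, j) = -4*W*j*(1 + j) (A(W, j) = (((2*W)*(1 + j))*j)*(-2) = ((2*W*(1 + j))*j)*(-2) = (2*W*j*(1 + j))*(-2) = -4*W*j*(1 + j))
H = 9 (H = -2 + (5 + 3*2) = -2 + (5 + 6) = -2 + 11 = 9)
(H + A(6, -5))*f(-6, 5) = (9 - 4*6*(-5)*(1 - 5))*5 = (9 - 4*6*(-5)*(-4))*5 = (9 - 480)*5 = -471*5 = -2355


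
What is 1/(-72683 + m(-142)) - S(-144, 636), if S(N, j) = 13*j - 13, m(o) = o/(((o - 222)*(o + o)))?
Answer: -436798673103/52913225 ≈ -8255.0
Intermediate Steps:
m(o) = 1/(2*(-222 + o)) (m(o) = o/(((-222 + o)*(2*o))) = o/((2*o*(-222 + o))) = o*(1/(2*o*(-222 + o))) = 1/(2*(-222 + o)))
S(N, j) = -13 + 13*j
1/(-72683 + m(-142)) - S(-144, 636) = 1/(-72683 + 1/(2*(-222 - 142))) - (-13 + 13*636) = 1/(-72683 + (1/2)/(-364)) - (-13 + 8268) = 1/(-72683 + (1/2)*(-1/364)) - 1*8255 = 1/(-72683 - 1/728) - 8255 = 1/(-52913225/728) - 8255 = -728/52913225 - 8255 = -436798673103/52913225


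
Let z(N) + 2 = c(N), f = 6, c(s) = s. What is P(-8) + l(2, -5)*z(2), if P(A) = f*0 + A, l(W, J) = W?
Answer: -8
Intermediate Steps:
P(A) = A (P(A) = 6*0 + A = 0 + A = A)
z(N) = -2 + N
P(-8) + l(2, -5)*z(2) = -8 + 2*(-2 + 2) = -8 + 2*0 = -8 + 0 = -8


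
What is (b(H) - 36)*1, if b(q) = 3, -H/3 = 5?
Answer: -33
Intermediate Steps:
H = -15 (H = -3*5 = -15)
(b(H) - 36)*1 = (3 - 36)*1 = -33*1 = -33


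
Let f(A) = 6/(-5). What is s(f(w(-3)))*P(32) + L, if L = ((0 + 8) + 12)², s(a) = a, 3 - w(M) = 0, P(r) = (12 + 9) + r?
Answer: 1682/5 ≈ 336.40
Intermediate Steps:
P(r) = 21 + r
w(M) = 3 (w(M) = 3 - 1*0 = 3 + 0 = 3)
f(A) = -6/5 (f(A) = 6*(-⅕) = -6/5)
L = 400 (L = (8 + 12)² = 20² = 400)
s(f(w(-3)))*P(32) + L = -6*(21 + 32)/5 + 400 = -6/5*53 + 400 = -318/5 + 400 = 1682/5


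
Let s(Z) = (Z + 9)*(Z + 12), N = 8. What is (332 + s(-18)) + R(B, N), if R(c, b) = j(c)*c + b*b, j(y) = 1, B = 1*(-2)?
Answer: 448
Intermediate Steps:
B = -2
R(c, b) = c + b² (R(c, b) = 1*c + b*b = c + b²)
s(Z) = (9 + Z)*(12 + Z)
(332 + s(-18)) + R(B, N) = (332 + (108 + (-18)² + 21*(-18))) + (-2 + 8²) = (332 + (108 + 324 - 378)) + (-2 + 64) = (332 + 54) + 62 = 386 + 62 = 448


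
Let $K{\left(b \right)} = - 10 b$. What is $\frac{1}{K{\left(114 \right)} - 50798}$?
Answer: $- \frac{1}{51938} \approx -1.9254 \cdot 10^{-5}$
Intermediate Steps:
$\frac{1}{K{\left(114 \right)} - 50798} = \frac{1}{\left(-10\right) 114 - 50798} = \frac{1}{-1140 - 50798} = \frac{1}{-51938} = - \frac{1}{51938}$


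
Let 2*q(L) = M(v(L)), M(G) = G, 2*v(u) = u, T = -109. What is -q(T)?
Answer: 109/4 ≈ 27.250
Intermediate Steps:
v(u) = u/2
q(L) = L/4 (q(L) = (L/2)/2 = L/4)
-q(T) = -(-109)/4 = -1*(-109/4) = 109/4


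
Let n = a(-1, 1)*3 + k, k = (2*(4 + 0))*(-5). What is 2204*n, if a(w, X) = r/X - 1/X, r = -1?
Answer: -101384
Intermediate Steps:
k = -40 (k = (2*4)*(-5) = 8*(-5) = -40)
a(w, X) = -2/X (a(w, X) = -1/X - 1/X = -2/X)
n = -46 (n = -2/1*3 - 40 = -2*1*3 - 40 = -2*3 - 40 = -6 - 40 = -46)
2204*n = 2204*(-46) = -101384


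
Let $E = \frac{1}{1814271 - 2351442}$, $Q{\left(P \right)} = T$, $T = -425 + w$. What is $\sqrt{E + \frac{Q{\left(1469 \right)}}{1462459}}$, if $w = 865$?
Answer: $\frac{\sqrt{184529552185288272909}}{785590563489} \approx 0.017292$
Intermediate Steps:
$T = 440$ ($T = -425 + 865 = 440$)
$Q{\left(P \right)} = 440$
$E = - \frac{1}{537171}$ ($E = \frac{1}{-537171} = - \frac{1}{537171} \approx -1.8616 \cdot 10^{-6}$)
$\sqrt{E + \frac{Q{\left(1469 \right)}}{1462459}} = \sqrt{- \frac{1}{537171} + \frac{440}{1462459}} = \sqrt{\frac{234892781}{785590563489}} = \frac{\sqrt{184529552185288272909}}{785590563489}$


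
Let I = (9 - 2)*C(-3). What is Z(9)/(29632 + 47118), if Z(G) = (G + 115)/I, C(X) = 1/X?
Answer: -186/268625 ≈ -0.00069242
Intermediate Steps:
I = -7/3 (I = (9 - 2)/(-3) = 7*(-⅓) = -7/3 ≈ -2.3333)
Z(G) = -345/7 - 3*G/7 (Z(G) = (G + 115)/(-7/3) = (115 + G)*(-3/7) = -345/7 - 3*G/7)
Z(9)/(29632 + 47118) = (-345/7 - 3/7*9)/(29632 + 47118) = (-345/7 - 27/7)/76750 = -372/7*1/76750 = -186/268625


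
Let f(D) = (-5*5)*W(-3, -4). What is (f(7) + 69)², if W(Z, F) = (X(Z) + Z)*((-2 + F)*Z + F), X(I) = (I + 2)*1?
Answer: 2157961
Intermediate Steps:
X(I) = 2 + I (X(I) = (2 + I)*1 = 2 + I)
W(Z, F) = (2 + 2*Z)*(F + Z*(-2 + F)) (W(Z, F) = ((2 + Z) + Z)*((-2 + F)*Z + F) = (2 + 2*Z)*(Z*(-2 + F) + F) = (2 + 2*Z)*(F + Z*(-2 + F)))
f(D) = 1400 (f(D) = (-5*5)*(-4*(-3) - 4*(-3)² + 2*(-4) + 2*(-4)*(-3)² + 4*(-4)*(-3)) = -25*(12 - 4*9 - 8 + 2*(-4)*9 + 48) = -25*(12 - 36 - 8 - 72 + 48) = -25*(-56) = 1400)
(f(7) + 69)² = (1400 + 69)² = 1469² = 2157961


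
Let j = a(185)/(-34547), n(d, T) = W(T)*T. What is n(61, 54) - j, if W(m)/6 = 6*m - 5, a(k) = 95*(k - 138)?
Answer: 3570644197/34547 ≈ 1.0336e+5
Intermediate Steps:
a(k) = -13110 + 95*k (a(k) = 95*(-138 + k) = -13110 + 95*k)
W(m) = -30 + 36*m (W(m) = 6*(6*m - 5) = 6*(-5 + 6*m) = -30 + 36*m)
n(d, T) = T*(-30 + 36*T) (n(d, T) = (-30 + 36*T)*T = T*(-30 + 36*T))
j = -4465/34547 (j = (-13110 + 95*185)/(-34547) = (-13110 + 17575)*(-1/34547) = 4465*(-1/34547) = -4465/34547 ≈ -0.12924)
n(61, 54) - j = 6*54*(-5 + 6*54) - 1*(-4465/34547) = 6*54*(-5 + 324) + 4465/34547 = 6*54*319 + 4465/34547 = 103356 + 4465/34547 = 3570644197/34547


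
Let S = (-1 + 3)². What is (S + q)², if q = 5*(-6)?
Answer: 676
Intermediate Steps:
q = -30
S = 4 (S = 2² = 4)
(S + q)² = (4 - 30)² = (-26)² = 676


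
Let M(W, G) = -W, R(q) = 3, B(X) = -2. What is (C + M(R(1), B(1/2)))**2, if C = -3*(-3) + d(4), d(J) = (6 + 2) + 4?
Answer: 324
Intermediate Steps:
d(J) = 12 (d(J) = 8 + 4 = 12)
C = 21 (C = -3*(-3) + 12 = 9 + 12 = 21)
(C + M(R(1), B(1/2)))**2 = (21 - 1*3)**2 = (21 - 3)**2 = 18**2 = 324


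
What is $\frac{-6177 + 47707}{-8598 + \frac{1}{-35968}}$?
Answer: $- \frac{298750208}{61850573} \approx -4.8302$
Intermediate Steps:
$\frac{-6177 + 47707}{-8598 + \frac{1}{-35968}} = \frac{41530}{-8598 - \frac{1}{35968}} = \frac{41530}{- \frac{309252865}{35968}} = 41530 \left(- \frac{35968}{309252865}\right) = - \frac{298750208}{61850573}$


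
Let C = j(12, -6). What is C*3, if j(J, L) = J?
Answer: 36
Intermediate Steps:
C = 12
C*3 = 12*3 = 36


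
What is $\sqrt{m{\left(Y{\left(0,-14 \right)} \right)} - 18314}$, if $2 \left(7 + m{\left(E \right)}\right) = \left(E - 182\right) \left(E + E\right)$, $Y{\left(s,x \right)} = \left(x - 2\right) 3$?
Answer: $3 i \sqrt{809} \approx 85.329 i$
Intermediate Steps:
$Y{\left(s,x \right)} = -6 + 3 x$ ($Y{\left(s,x \right)} = \left(-2 + x\right) 3 = -6 + 3 x$)
$m{\left(E \right)} = -7 + E \left(-182 + E\right)$ ($m{\left(E \right)} = -7 + \frac{\left(E - 182\right) \left(E + E\right)}{2} = -7 + \frac{\left(-182 + E\right) 2 E}{2} = -7 + \frac{2 E \left(-182 + E\right)}{2} = -7 + E \left(-182 + E\right)$)
$\sqrt{m{\left(Y{\left(0,-14 \right)} \right)} - 18314} = \sqrt{\left(-7 + \left(-6 + 3 \left(-14\right)\right)^{2} - 182 \left(-6 + 3 \left(-14\right)\right)\right) - 18314} = \sqrt{\left(-7 + \left(-6 - 42\right)^{2} - 182 \left(-6 - 42\right)\right) - 18314} = \sqrt{\left(-7 + \left(-48\right)^{2} - -8736\right) - 18314} = \sqrt{\left(-7 + 2304 + 8736\right) - 18314} = \sqrt{11033 - 18314} = \sqrt{-7281} = 3 i \sqrt{809}$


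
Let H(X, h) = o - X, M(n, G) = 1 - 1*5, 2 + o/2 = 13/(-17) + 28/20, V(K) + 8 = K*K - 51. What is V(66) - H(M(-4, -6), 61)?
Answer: 365137/85 ≈ 4295.7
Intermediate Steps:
V(K) = -59 + K² (V(K) = -8 + (K*K - 51) = -8 + (K² - 51) = -8 + (-51 + K²) = -59 + K²)
o = -232/85 (o = -4 + 2*(13/(-17) + 28/20) = -4 + 2*(13*(-1/17) + 28*(1/20)) = -4 + 2*(-13/17 + 7/5) = -4 + 2*(54/85) = -4 + 108/85 = -232/85 ≈ -2.7294)
M(n, G) = -4 (M(n, G) = 1 - 5 = -4)
H(X, h) = -232/85 - X
V(66) - H(M(-4, -6), 61) = (-59 + 66²) - (-232/85 - 1*(-4)) = (-59 + 4356) - (-232/85 + 4) = 4297 - 1*108/85 = 4297 - 108/85 = 365137/85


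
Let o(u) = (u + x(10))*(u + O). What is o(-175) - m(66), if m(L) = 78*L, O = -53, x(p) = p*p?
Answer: 11952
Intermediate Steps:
x(p) = p²
o(u) = (-53 + u)*(100 + u) (o(u) = (u + 10²)*(u - 53) = (u + 100)*(-53 + u) = (100 + u)*(-53 + u) = (-53 + u)*(100 + u))
o(-175) - m(66) = (-5300 + (-175)² + 47*(-175)) - 78*66 = (-5300 + 30625 - 8225) - 1*5148 = 17100 - 5148 = 11952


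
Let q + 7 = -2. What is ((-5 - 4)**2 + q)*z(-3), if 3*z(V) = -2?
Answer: -48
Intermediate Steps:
q = -9 (q = -7 - 2 = -9)
z(V) = -2/3 (z(V) = (1/3)*(-2) = -2/3)
((-5 - 4)**2 + q)*z(-3) = ((-5 - 4)**2 - 9)*(-2/3) = ((-9)**2 - 9)*(-2/3) = (81 - 9)*(-2/3) = 72*(-2/3) = -48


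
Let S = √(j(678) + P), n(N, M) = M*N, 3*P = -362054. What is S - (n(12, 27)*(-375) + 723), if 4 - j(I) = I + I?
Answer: 120777 + I*√1098330/3 ≈ 1.2078e+5 + 349.34*I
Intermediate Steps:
j(I) = 4 - 2*I (j(I) = 4 - (I + I) = 4 - 2*I)
P = -362054/3 (P = (⅓)*(-362054) = -362054/3 ≈ -1.2068e+5)
S = I*√1098330/3 (S = √((4 - 2*678) - 362054/3) = √((4 - 1356) - 362054/3) = √(-1352 - 362054/3) = √(-366110/3) = I*√1098330/3 ≈ 349.34*I)
S - (n(12, 27)*(-375) + 723) = I*√1098330/3 - ((27*12)*(-375) + 723) = I*√1098330/3 - (324*(-375) + 723) = I*√1098330/3 - (-121500 + 723) = I*√1098330/3 - 1*(-120777) = I*√1098330/3 + 120777 = 120777 + I*√1098330/3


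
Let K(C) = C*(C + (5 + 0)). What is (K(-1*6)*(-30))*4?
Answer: -720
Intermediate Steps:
K(C) = C*(5 + C) (K(C) = C*(C + 5) = C*(5 + C))
(K(-1*6)*(-30))*4 = (((-1*6)*(5 - 1*6))*(-30))*4 = (-6*(5 - 6)*(-30))*4 = (-6*(-1)*(-30))*4 = (6*(-30))*4 = -180*4 = -720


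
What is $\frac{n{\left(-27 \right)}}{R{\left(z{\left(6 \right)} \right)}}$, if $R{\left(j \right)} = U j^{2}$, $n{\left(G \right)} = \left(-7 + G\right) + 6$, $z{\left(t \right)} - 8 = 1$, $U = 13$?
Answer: $- \frac{28}{1053} \approx -0.026591$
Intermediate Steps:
$z{\left(t \right)} = 9$ ($z{\left(t \right)} = 8 + 1 = 9$)
$n{\left(G \right)} = -1 + G$
$R{\left(j \right)} = 13 j^{2}$
$\frac{n{\left(-27 \right)}}{R{\left(z{\left(6 \right)} \right)}} = \frac{-1 - 27}{13 \cdot 9^{2}} = - \frac{28}{13 \cdot 81} = - \frac{28}{1053}$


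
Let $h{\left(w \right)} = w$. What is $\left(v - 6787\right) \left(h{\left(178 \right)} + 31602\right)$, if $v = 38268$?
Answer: $1000466180$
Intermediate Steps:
$\left(v - 6787\right) \left(h{\left(178 \right)} + 31602\right) = \left(38268 - 6787\right) \left(178 + 31602\right) = 31481 \cdot 31780 = 1000466180$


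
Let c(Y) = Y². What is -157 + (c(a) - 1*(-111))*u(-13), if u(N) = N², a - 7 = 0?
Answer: 26883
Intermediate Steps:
a = 7 (a = 7 + 0 = 7)
-157 + (c(a) - 1*(-111))*u(-13) = -157 + (7² - 1*(-111))*(-13)² = -157 + (49 + 111)*169 = -157 + 160*169 = -157 + 27040 = 26883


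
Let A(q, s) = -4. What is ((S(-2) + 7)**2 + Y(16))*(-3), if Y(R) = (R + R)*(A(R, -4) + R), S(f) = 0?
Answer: -1299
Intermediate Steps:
Y(R) = 2*R*(-4 + R) (Y(R) = (R + R)*(-4 + R) = (2*R)*(-4 + R) = 2*R*(-4 + R))
((S(-2) + 7)**2 + Y(16))*(-3) = ((0 + 7)**2 + 2*16*(-4 + 16))*(-3) = (7**2 + 2*16*12)*(-3) = (49 + 384)*(-3) = 433*(-3) = -1299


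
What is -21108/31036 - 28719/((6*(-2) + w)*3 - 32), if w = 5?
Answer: 222551040/411227 ≈ 541.19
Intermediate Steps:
-21108/31036 - 28719/((6*(-2) + w)*3 - 32) = -21108/31036 - 28719/((6*(-2) + 5)*3 - 32) = -21108*1/31036 - 28719/((-12 + 5)*3 - 32) = -5277/7759 - 28719/(-7*3 - 32) = -5277/7759 - 28719/(-21 - 32) = -5277/7759 - 28719/(-53) = -5277/7759 - 28719*(-1/53) = -5277/7759 + 28719/53 = 222551040/411227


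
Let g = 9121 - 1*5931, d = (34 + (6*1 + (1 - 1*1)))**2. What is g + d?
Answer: 4790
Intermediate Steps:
d = 1600 (d = (34 + (6 + (1 - 1)))**2 = (34 + (6 + 0))**2 = (34 + 6)**2 = 40**2 = 1600)
g = 3190 (g = 9121 - 5931 = 3190)
g + d = 3190 + 1600 = 4790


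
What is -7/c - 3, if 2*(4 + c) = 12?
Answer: -13/2 ≈ -6.5000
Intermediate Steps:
c = 2 (c = -4 + (½)*12 = -4 + 6 = 2)
-7/c - 3 = -7/2 - 3 = -13/2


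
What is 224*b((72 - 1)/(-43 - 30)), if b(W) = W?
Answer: -15904/73 ≈ -217.86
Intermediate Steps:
224*b((72 - 1)/(-43 - 30)) = 224*((72 - 1)/(-43 - 30)) = 224*(71/(-73)) = 224*(71*(-1/73)) = 224*(-71/73) = -15904/73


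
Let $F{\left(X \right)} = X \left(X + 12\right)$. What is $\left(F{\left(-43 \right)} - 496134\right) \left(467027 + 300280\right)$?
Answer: $-379664270907$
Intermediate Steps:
$F{\left(X \right)} = X \left(12 + X\right)$
$\left(F{\left(-43 \right)} - 496134\right) \left(467027 + 300280\right) = \left(- 43 \left(12 - 43\right) - 496134\right) \left(467027 + 300280\right) = \left(\left(-43\right) \left(-31\right) - 496134\right) 767307 = \left(1333 - 496134\right) 767307 = \left(-494801\right) 767307 = -379664270907$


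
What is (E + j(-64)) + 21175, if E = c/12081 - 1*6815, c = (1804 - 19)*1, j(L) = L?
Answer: 57570587/4027 ≈ 14296.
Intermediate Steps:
c = 1785 (c = 1785*1 = 1785)
E = -27443410/4027 (E = 1785/12081 - 1*6815 = 1785*(1/12081) - 6815 = 595/4027 - 6815 = -27443410/4027 ≈ -6814.9)
(E + j(-64)) + 21175 = (-27443410/4027 - 64) + 21175 = -27701138/4027 + 21175 = 57570587/4027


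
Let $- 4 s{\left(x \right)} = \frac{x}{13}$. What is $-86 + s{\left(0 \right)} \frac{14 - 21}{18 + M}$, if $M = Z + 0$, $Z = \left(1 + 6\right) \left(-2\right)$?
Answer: $-86$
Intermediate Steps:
$Z = -14$ ($Z = 7 \left(-2\right) = -14$)
$s{\left(x \right)} = - \frac{x}{52}$ ($s{\left(x \right)} = - \frac{x \frac{1}{13}}{4} = - \frac{\frac{1}{13} x}{4} = - \frac{x}{52}$)
$M = -14$ ($M = -14 + 0 = -14$)
$-86 + s{\left(0 \right)} \frac{14 - 21}{18 + M} = -86 + \left(- \frac{1}{52}\right) 0 \frac{14 - 21}{18 - 14} = -86 + 0 \left(- \frac{7}{4}\right) = -86 + 0 = -86$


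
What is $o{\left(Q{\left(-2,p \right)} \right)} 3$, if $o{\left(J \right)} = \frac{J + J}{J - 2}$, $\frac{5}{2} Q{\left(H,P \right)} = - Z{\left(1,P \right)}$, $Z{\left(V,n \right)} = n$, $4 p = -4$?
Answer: $- \frac{3}{2} \approx -1.5$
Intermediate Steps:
$p = -1$ ($p = \frac{1}{4} \left(-4\right) = -1$)
$Q{\left(H,P \right)} = - \frac{2 P}{5}$ ($Q{\left(H,P \right)} = \frac{2 \left(- P\right)}{5} = - \frac{2 P}{5}$)
$o{\left(J \right)} = \frac{2 J}{-2 + J}$
$o{\left(Q{\left(-2,p \right)} \right)} 3 = \frac{2 \left(\left(- \frac{2}{5}\right) \left(-1\right)\right)}{-2 - - \frac{2}{5}} \cdot 3 = 2 \cdot \frac{2}{5} \frac{1}{-2 + \frac{2}{5}} \cdot 3 = 2 \cdot \frac{2}{5} \frac{1}{- \frac{8}{5}} \cdot 3 = 2 \cdot \frac{2}{5} \left(- \frac{5}{8}\right) 3 = \left(- \frac{1}{2}\right) 3 = - \frac{3}{2}$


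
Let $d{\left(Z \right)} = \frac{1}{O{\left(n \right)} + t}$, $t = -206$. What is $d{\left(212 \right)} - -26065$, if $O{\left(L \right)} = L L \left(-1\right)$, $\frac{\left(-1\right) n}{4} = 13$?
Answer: $\frac{75849149}{2910} \approx 26065.0$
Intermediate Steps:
$n = -52$ ($n = \left(-4\right) 13 = -52$)
$O{\left(L \right)} = - L^{2}$ ($O{\left(L \right)} = L^{2} \left(-1\right) = - L^{2}$)
$d{\left(Z \right)} = - \frac{1}{2910}$ ($d{\left(Z \right)} = \frac{1}{- \left(-52\right)^{2} - 206} = \frac{1}{\left(-1\right) 2704 - 206} = \frac{1}{-2704 - 206} = \frac{1}{-2910} = - \frac{1}{2910}$)
$d{\left(212 \right)} - -26065 = - \frac{1}{2910} - -26065 = - \frac{1}{2910} + 26065 = \frac{75849149}{2910}$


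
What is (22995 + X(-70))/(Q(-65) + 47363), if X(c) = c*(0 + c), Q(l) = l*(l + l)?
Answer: 27895/55813 ≈ 0.49979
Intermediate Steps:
Q(l) = 2*l² (Q(l) = l*(2*l) = 2*l²)
X(c) = c² (X(c) = c*c = c²)
(22995 + X(-70))/(Q(-65) + 47363) = (22995 + (-70)²)/(2*(-65)² + 47363) = (22995 + 4900)/(2*4225 + 47363) = 27895/(8450 + 47363) = 27895/55813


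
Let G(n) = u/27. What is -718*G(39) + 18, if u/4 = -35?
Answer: 101006/27 ≈ 3741.0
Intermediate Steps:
u = -140 (u = 4*(-35) = -140)
G(n) = -140/27
-718*G(39) + 18 = -718*(-140/27) + 18 = 100520/27 + 18 = 101006/27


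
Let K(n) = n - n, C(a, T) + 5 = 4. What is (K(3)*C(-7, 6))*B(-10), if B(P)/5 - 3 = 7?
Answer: 0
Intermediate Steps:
B(P) = 50 (B(P) = 15 + 5*7 = 15 + 35 = 50)
C(a, T) = -1 (C(a, T) = -5 + 4 = -1)
K(n) = 0
(K(3)*C(-7, 6))*B(-10) = (0*(-1))*50 = 0*50 = 0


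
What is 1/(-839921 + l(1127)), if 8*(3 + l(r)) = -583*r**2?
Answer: -8/747204599 ≈ -1.0707e-8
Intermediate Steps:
l(r) = -3 - 583*r**2/8 (l(r) = -3 + (-583*r**2)/8 = -3 - 583*r**2/8)
1/(-839921 + l(1127)) = 1/(-839921 + (-3 - 583/8*1127**2)) = 1/(-839921 + (-3 - 583/8*1270129)) = 1/(-839921 + (-3 - 740485207/8)) = 1/(-839921 - 740485231/8) = 1/(-747204599/8) = -8/747204599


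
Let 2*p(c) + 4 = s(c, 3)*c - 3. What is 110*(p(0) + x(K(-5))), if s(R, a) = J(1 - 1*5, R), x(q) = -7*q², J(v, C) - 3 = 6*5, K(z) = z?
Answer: -19635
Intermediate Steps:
J(v, C) = 33 (J(v, C) = 3 + 6*5 = 3 + 30 = 33)
s(R, a) = 33
p(c) = -7/2 + 33*c/2 (p(c) = -2 + (33*c - 3)/2 = -2 + (-3 + 33*c)/2 = -2 + (-3/2 + 33*c/2) = -7/2 + 33*c/2)
110*(p(0) + x(K(-5))) = 110*((-7/2 + (33/2)*0) - 7*(-5)²) = 110*((-7/2 + 0) - 7*25) = 110*(-7/2 - 175) = 110*(-357/2) = -19635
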